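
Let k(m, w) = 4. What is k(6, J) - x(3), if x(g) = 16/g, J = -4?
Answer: -4/3 ≈ -1.3333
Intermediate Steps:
k(6, J) - x(3) = 4 - 16/3 = -4/3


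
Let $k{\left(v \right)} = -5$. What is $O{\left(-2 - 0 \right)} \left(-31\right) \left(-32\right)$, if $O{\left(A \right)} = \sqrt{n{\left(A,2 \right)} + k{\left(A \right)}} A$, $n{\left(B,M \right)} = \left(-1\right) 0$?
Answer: $- 1984 i \sqrt{5} \approx - 4436.4 i$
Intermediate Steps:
$n{\left(B,M \right)} = 0$
$O{\left(A \right)} = i A \sqrt{5}$ ($O{\left(A \right)} = \sqrt{0 - 5} A = \sqrt{-5} A = i \sqrt{5} A = i A \sqrt{5}$)
$O{\left(-2 - 0 \right)} \left(-31\right) \left(-32\right) = i \left(-2 - 0\right) \sqrt{5} \left(-31\right) \left(-32\right) = i \left(-2 + 0\right) \sqrt{5} \left(-31\right) \left(-32\right) = i \left(-2\right) \sqrt{5} \left(-31\right) \left(-32\right) = - 2 i \sqrt{5} \left(-31\right) \left(-32\right) = 62 i \sqrt{5} \left(-32\right) = - 1984 i \sqrt{5}$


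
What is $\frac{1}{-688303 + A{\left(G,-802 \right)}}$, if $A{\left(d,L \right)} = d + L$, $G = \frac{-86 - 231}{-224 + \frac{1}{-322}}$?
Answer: $- \frac{72129}{49704352471} \approx -1.4512 \cdot 10^{-6}$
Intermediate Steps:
$G = \frac{102074}{72129}$ ($G = - \frac{317}{-224 - \frac{1}{322}} = - \frac{317}{- \frac{72129}{322}} = \left(-317\right) \left(- \frac{322}{72129}\right) = \frac{102074}{72129} \approx 1.4152$)
$A{\left(d,L \right)} = L + d$
$\frac{1}{-688303 + A{\left(G,-802 \right)}} = \frac{1}{-688303 + \left(-802 + \frac{102074}{72129}\right)} = \frac{1}{-688303 - \frac{57745384}{72129}} = \frac{1}{- \frac{49704352471}{72129}} = - \frac{72129}{49704352471}$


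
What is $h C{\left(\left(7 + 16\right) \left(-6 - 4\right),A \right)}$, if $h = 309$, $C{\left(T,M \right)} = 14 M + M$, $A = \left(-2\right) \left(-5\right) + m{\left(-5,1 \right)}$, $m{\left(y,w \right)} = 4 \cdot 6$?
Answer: $157590$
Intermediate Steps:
$m{\left(y,w \right)} = 24$
$A = 34$ ($A = \left(-2\right) \left(-5\right) + 24 = 10 + 24 = 34$)
$C{\left(T,M \right)} = 15 M$
$h C{\left(\left(7 + 16\right) \left(-6 - 4\right),A \right)} = 309 \cdot 15 \cdot 34 = 309 \cdot 510 = 157590$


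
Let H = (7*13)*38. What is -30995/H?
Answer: -30995/3458 ≈ -8.9633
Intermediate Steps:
H = 3458 (H = 91*38 = 3458)
-30995/H = -30995/3458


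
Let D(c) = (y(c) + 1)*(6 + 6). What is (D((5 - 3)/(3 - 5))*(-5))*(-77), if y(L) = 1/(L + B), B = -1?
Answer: 2310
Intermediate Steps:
y(L) = 1/(-1 + L) (y(L) = 1/(L - 1) = 1/(-1 + L))
D(c) = 12 + 12/(-1 + c) (D(c) = (1/(-1 + c) + 1)*(6 + 6) = (1 + 1/(-1 + c))*12 = 12 + 12/(-1 + c))
(D((5 - 3)/(3 - 5))*(-5))*(-77) = ((12*((5 - 3)/(3 - 5))/(-1 + (5 - 3)/(3 - 5)))*(-5))*(-77) = ((12*(2/(-2))/(-1 + 2/(-2)))*(-5))*(-77) = ((12*(2*(-½))/(-1 + 2*(-½)))*(-5))*(-77) = ((12*(-1)/(-1 - 1))*(-5))*(-77) = ((12*(-1)/(-2))*(-5))*(-77) = ((12*(-1)*(-½))*(-5))*(-77) = (6*(-5))*(-77) = -30*(-77) = 2310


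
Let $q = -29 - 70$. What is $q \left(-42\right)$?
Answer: $4158$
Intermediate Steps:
$q = -99$
$q \left(-42\right) = \left(-99\right) \left(-42\right) = 4158$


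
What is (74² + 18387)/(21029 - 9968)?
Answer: 23863/11061 ≈ 2.1574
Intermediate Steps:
(74² + 18387)/(21029 - 9968) = (5476 + 18387)/11061 = 23863*(1/11061) = 23863/11061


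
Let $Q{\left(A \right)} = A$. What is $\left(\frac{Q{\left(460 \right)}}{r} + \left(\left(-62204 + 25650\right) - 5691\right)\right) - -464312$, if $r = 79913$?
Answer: $\frac{33728640631}{79913} \approx 4.2207 \cdot 10^{5}$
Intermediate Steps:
$\left(\frac{Q{\left(460 \right)}}{r} + \left(\left(-62204 + 25650\right) - 5691\right)\right) - -464312 = \left(\frac{460}{79913} + \left(\left(-62204 + 25650\right) - 5691\right)\right) - -464312 = \left(460 \cdot \frac{1}{79913} - 42245\right) + 464312 = \left(\frac{460}{79913} - 42245\right) + 464312 = - \frac{3375924225}{79913} + 464312 = \frac{33728640631}{79913}$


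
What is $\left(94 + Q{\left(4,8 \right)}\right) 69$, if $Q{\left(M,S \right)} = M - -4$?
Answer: $7038$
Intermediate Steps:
$Q{\left(M,S \right)} = 4 + M$ ($Q{\left(M,S \right)} = M + 4 = 4 + M$)
$\left(94 + Q{\left(4,8 \right)}\right) 69 = \left(94 + \left(4 + 4\right)\right) 69 = \left(94 + 8\right) 69 = 102 \cdot 69 = 7038$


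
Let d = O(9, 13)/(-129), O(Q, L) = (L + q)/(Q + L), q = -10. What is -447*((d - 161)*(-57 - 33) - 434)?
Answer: -2971894251/473 ≈ -6.2831e+6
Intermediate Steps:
O(Q, L) = (-10 + L)/(L + Q) (O(Q, L) = (L - 10)/(Q + L) = (-10 + L)/(L + Q))
d = -1/946 (d = ((-10 + 13)/(13 + 9))/(-129) = (3/22)*(-1/129) = -1/946 ≈ -0.0010571)
-447*((d - 161)*(-57 - 33) - 434) = -447*((-1/946 - 161)*(-57 - 33) - 434) = -447*(-152307/946*(-90) - 434) = -447*(6853815/473 - 434) = -447*6648533/473 = -2971894251/473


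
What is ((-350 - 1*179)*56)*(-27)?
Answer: 799848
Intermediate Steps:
((-350 - 1*179)*56)*(-27) = ((-350 - 179)*56)*(-27) = -529*56*(-27) = -29624*(-27) = 799848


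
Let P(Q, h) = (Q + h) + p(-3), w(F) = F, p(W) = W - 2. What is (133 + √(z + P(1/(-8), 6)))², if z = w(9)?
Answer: (532 + √158)²/16 ≈ 18535.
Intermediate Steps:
p(W) = -2 + W
z = 9
P(Q, h) = -5 + Q + h (P(Q, h) = (Q + h) + (-2 - 3) = (Q + h) - 5 = -5 + Q + h)
(133 + √(z + P(1/(-8), 6)))² = (133 + √(9 + (-5 + 1/(-8) + 6)))² = (133 + √(9 + (-5 - ⅛ + 6)))² = (133 + √(9 + 7/8))² = (133 + √(79/8))² = (133 + √158/4)²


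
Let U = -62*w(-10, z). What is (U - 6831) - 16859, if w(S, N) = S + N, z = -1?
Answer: -23008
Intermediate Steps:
w(S, N) = N + S
U = 682 (U = -62*(-1 - 10) = -62*(-11) = 682)
(U - 6831) - 16859 = (682 - 6831) - 16859 = -6149 - 16859 = -23008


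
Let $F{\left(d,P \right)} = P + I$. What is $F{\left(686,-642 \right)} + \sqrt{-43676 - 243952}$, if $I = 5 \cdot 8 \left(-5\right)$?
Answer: $-842 + 2 i \sqrt{71907} \approx -842.0 + 536.31 i$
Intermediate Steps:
$I = -200$ ($I = 40 \left(-5\right) = -200$)
$F{\left(d,P \right)} = -200 + P$ ($F{\left(d,P \right)} = P - 200 = -200 + P$)
$F{\left(686,-642 \right)} + \sqrt{-43676 - 243952} = \left(-200 - 642\right) + \sqrt{-43676 - 243952} = -842 + \sqrt{-287628} = -842 + 2 i \sqrt{71907}$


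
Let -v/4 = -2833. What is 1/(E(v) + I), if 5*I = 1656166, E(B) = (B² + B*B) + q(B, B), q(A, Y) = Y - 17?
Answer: 5/1285854981 ≈ 3.8885e-9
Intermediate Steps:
v = 11332 (v = -4*(-2833) = 11332)
q(A, Y) = -17 + Y
E(B) = -17 + B + 2*B² (E(B) = (B² + B*B) + (-17 + B) = (B² + B²) + (-17 + B) = 2*B² + (-17 + B) = -17 + B + 2*B²)
I = 1656166/5 (I = (⅕)*1656166 = 1656166/5 ≈ 3.3123e+5)
1/(E(v) + I) = 1/((-17 + 11332 + 2*11332²) + 1656166/5) = 1/((-17 + 11332 + 2*128414224) + 1656166/5) = 1/((-17 + 11332 + 256828448) + 1656166/5) = 1/(256839763 + 1656166/5) = 1/(1285854981/5) = 5/1285854981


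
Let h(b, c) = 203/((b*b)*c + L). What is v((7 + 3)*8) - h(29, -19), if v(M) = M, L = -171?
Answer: 1292203/16150 ≈ 80.013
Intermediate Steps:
h(b, c) = 203/(-171 + c*b**2) (h(b, c) = 203/((b*b)*c - 171) = 203/(b**2*c - 171) = 203/(c*b**2 - 171) = 203/(-171 + c*b**2))
v((7 + 3)*8) - h(29, -19) = (7 + 3)*8 - 203/(-171 - 19*29**2) = 10*8 - 203/(-171 - 19*841) = 80 - 203/(-171 - 15979) = 80 - 203/(-16150) = 80 - 203*(-1)/16150 = 80 - 1*(-203/16150) = 80 + 203/16150 = 1292203/16150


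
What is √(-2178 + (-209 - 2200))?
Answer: I*√4587 ≈ 67.727*I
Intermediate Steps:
√(-2178 + (-209 - 2200)) = √(-2178 - 2409) = √(-4587) = I*√4587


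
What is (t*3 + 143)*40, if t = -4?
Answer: 5240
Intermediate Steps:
(t*3 + 143)*40 = (-4*3 + 143)*40 = (-12 + 143)*40 = 131*40 = 5240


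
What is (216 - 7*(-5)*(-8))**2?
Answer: 4096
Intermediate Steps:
(216 - 7*(-5)*(-8))**2 = (216 + 35*(-8))**2 = (216 - 280)**2 = (-64)**2 = 4096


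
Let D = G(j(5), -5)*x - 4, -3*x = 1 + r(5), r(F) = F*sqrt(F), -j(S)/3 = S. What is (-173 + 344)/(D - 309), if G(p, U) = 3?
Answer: -53694/98471 + 855*sqrt(5)/98471 ≈ -0.52586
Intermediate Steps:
j(S) = -3*S
r(F) = F**(3/2)
x = -1/3 - 5*sqrt(5)/3 (x = -(1 + 5**(3/2))/3 = -(1 + 5*sqrt(5))/3 = -1/3 - 5*sqrt(5)/3 ≈ -4.0601)
D = -5 - 5*sqrt(5) (D = 3*(-1/3 - 5*sqrt(5)/3) - 4 = (-1 - 5*sqrt(5)) - 4 = -5 - 5*sqrt(5) ≈ -16.180)
(-173 + 344)/(D - 309) = (-173 + 344)/((-5 - 5*sqrt(5)) - 309) = 171/(-314 - 5*sqrt(5))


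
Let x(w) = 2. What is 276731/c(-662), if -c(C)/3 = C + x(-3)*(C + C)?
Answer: 276731/9930 ≈ 27.868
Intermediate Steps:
c(C) = -15*C (c(C) = -3*(C + 2*(C + C)) = -3*(C + 2*(2*C)) = -3*(C + 4*C) = -15*C)
276731/c(-662) = 276731/((-15*(-662))) = 276731/9930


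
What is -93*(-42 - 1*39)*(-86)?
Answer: -647838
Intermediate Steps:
-93*(-42 - 1*39)*(-86) = -93*(-42 - 39)*(-86) = -93*(-81)*(-86) = 7533*(-86) = -647838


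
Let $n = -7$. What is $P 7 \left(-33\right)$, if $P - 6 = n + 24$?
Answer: $-5313$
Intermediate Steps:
$P = 23$ ($P = 6 + \left(-7 + 24\right) = 6 + 17 = 23$)
$P 7 \left(-33\right) = 23 \cdot 7 \left(-33\right) = 161 \left(-33\right) = -5313$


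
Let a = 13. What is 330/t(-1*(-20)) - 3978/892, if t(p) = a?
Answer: 121323/5798 ≈ 20.925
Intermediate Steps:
t(p) = 13
330/t(-1*(-20)) - 3978/892 = 330/13 - 3978/892 = 330*(1/13) - 3978*1/892 = 330/13 - 1989/446 = 121323/5798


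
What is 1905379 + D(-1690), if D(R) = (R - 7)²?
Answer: 4785188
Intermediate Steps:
D(R) = (-7 + R)²
1905379 + D(-1690) = 1905379 + (-7 - 1690)² = 1905379 + (-1697)² = 1905379 + 2879809 = 4785188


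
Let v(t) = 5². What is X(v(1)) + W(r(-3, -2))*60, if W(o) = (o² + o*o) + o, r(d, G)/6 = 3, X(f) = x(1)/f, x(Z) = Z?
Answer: 999001/25 ≈ 39960.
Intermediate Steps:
v(t) = 25
X(f) = 1/f
r(d, G) = 18 (r(d, G) = 6*3 = 18)
W(o) = o + 2*o² (W(o) = (o² + o²) + o = 2*o² + o = o + 2*o²)
X(v(1)) + W(r(-3, -2))*60 = 1/25 + (18*(1 + 2*18))*60 = 1/25 + (18*(1 + 36))*60 = 1/25 + (18*37)*60 = 1/25 + 666*60 = 1/25 + 39960 = 999001/25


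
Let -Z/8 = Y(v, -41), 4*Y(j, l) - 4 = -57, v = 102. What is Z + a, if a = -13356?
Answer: -13250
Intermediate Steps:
Y(j, l) = -53/4 (Y(j, l) = 1 + (1/4)*(-57) = 1 - 57/4 = -53/4)
Z = 106 (Z = -8*(-53/4) = 106)
Z + a = 106 - 13356 = -13250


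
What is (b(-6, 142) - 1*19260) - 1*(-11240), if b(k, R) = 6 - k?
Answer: -8008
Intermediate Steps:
(b(-6, 142) - 1*19260) - 1*(-11240) = ((6 - 1*(-6)) - 1*19260) - 1*(-11240) = ((6 + 6) - 19260) + 11240 = (12 - 19260) + 11240 = -19248 + 11240 = -8008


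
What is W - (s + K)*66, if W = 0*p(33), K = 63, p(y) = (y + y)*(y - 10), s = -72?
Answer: 594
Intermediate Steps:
p(y) = 2*y*(-10 + y) (p(y) = (2*y)*(-10 + y) = 2*y*(-10 + y))
W = 0 (W = 0*(2*33*(-10 + 33)) = 0*(2*33*23) = 0*1518 = 0)
W - (s + K)*66 = 0 - (-72 + 63)*66 = 0 - (-9)*66 = 0 - 1*(-594) = 0 + 594 = 594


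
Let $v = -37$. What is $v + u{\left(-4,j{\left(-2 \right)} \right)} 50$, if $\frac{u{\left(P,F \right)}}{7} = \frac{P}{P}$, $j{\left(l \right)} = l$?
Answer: $313$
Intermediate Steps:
$u{\left(P,F \right)} = 7$ ($u{\left(P,F \right)} = 7 \frac{P}{P} = 7 \cdot 1 = 7$)
$v + u{\left(-4,j{\left(-2 \right)} \right)} 50 = -37 + 7 \cdot 50 = -37 + 350 = 313$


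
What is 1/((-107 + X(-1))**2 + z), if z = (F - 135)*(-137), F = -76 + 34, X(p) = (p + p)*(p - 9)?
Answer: 1/31818 ≈ 3.1429e-5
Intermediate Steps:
X(p) = 2*p*(-9 + p) (X(p) = (2*p)*(-9 + p) = 2*p*(-9 + p))
F = -42
z = 24249 (z = (-42 - 135)*(-137) = -177*(-137) = 24249)
1/((-107 + X(-1))**2 + z) = 1/((-107 + 2*(-1)*(-9 - 1))**2 + 24249) = 1/((-107 + 2*(-1)*(-10))**2 + 24249) = 1/((-107 + 20)**2 + 24249) = 1/((-87)**2 + 24249) = 1/(7569 + 24249) = 1/31818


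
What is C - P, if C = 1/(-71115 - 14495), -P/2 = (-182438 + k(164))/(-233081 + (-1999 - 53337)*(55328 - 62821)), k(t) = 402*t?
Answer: -20363241767/35476746930870 ≈ -0.00057399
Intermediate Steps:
P = 233020/414399567 (P = -2*(-182438 + 402*164)/(-233081 + (-1999 - 53337)*(55328 - 62821)) = -2*(-182438 + 65928)/(-233081 - 55336*(-7493)) = -(-233020)/(-233081 + 414632648) = -(-233020)/414399567 = -2*(-116510/414399567) = 233020/414399567 ≈ 0.00056231)
C = -1/85610 (C = 1/(-85610) = -1/85610 ≈ -1.1681e-5)
C - P = -1/85610 - 1*233020/414399567 = -1/85610 - 233020/414399567 = -20363241767/35476746930870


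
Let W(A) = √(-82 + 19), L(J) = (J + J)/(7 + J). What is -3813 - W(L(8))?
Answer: -3813 - 3*I*√7 ≈ -3813.0 - 7.9373*I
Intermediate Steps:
L(J) = 2*J/(7 + J) (L(J) = (2*J)/(7 + J) = 2*J/(7 + J))
W(A) = 3*I*√7 (W(A) = √(-63) = 3*I*√7)
-3813 - W(L(8)) = -3813 - 3*I*√7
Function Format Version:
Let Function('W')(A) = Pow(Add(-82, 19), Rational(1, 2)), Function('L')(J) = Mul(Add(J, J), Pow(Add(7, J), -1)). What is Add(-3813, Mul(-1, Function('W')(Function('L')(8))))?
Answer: Add(-3813, Mul(-3, I, Pow(7, Rational(1, 2)))) ≈ Add(-3813.0, Mul(-7.9373, I))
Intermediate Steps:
Function('L')(J) = Mul(2, J, Pow(Add(7, J), -1)) (Function('L')(J) = Mul(Mul(2, J), Pow(Add(7, J), -1)) = Mul(2, J, Pow(Add(7, J), -1)))
Function('W')(A) = Mul(3, I, Pow(7, Rational(1, 2))) (Function('W')(A) = Pow(-63, Rational(1, 2)) = Mul(3, I, Pow(7, Rational(1, 2))))
Add(-3813, Mul(-1, Function('W')(Function('L')(8)))) = Add(-3813, Mul(-1, Mul(3, I, Pow(7, Rational(1, 2))))) = Add(-3813, Mul(-3, I, Pow(7, Rational(1, 2))))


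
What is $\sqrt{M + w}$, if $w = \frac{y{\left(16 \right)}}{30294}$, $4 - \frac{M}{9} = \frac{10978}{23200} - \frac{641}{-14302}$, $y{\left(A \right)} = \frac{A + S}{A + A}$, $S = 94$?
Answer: $\frac{\sqrt{50478236850291191606}}{1269159480} \approx 5.598$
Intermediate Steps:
$y{\left(A \right)} = \frac{94 + A}{2 A}$ ($y{\left(A \right)} = \frac{A + 94}{A + A} = \frac{94 + A}{2 A}$)
$M = \frac{2599530849}{82951600}$ ($M = 36 - 9 \left(\frac{10978}{23200} - \frac{641}{-14302}\right) = 36 - 9 \left(10978 \cdot \frac{1}{23200} - - \frac{641}{14302}\right) = 36 - 9 \left(\frac{5489}{11600} + \frac{641}{14302}\right) = 36 - \frac{386726751}{82951600} = \frac{2599530849}{82951600} \approx 31.338$)
$w = \frac{5}{44064}$ ($w = \frac{\frac{1}{2} \cdot \frac{1}{16} \left(94 + 16\right)}{30294} = \frac{1}{2} \cdot \frac{1}{16} \cdot 110 \cdot \frac{1}{30294} = \frac{55}{16} \cdot \frac{1}{30294} = \frac{5}{44064} \approx 0.00011347$)
$\sqrt{M + w} = \sqrt{\frac{2599530849}{82951600} + \frac{5}{44064}} = \sqrt{\frac{7159133880521}{228448706400}} = \frac{\sqrt{50478236850291191606}}{1269159480}$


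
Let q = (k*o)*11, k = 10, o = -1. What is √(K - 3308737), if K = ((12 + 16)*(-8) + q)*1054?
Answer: I*√3660773 ≈ 1913.3*I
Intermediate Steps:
q = -110 (q = (10*(-1))*11 = -10*11 = -110)
K = -352036 (K = ((12 + 16)*(-8) - 110)*1054 = (28*(-8) - 110)*1054 = (-224 - 110)*1054 = -334*1054 = -352036)
√(K - 3308737) = √(-352036 - 3308737) = √(-3660773) = I*√3660773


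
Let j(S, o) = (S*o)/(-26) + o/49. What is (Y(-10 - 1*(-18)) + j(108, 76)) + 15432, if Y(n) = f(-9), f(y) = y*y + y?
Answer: 9675940/637 ≈ 15190.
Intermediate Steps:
f(y) = y + y² (f(y) = y² + y = y + y²)
j(S, o) = o/49 - S*o/26 (j(S, o) = (S*o)*(-1/26) + o*(1/49) = -S*o/26 + o/49 = o/49 - S*o/26)
Y(n) = 72 (Y(n) = -9*(1 - 9) = -9*(-8) = 72)
(Y(-10 - 1*(-18)) + j(108, 76)) + 15432 = (72 + (1/1274)*76*(26 - 49*108)) + 15432 = (72 + (1/1274)*76*(26 - 5292)) + 15432 = (72 + (1/1274)*76*(-5266)) + 15432 = (72 - 200108/637) + 15432 = -154244/637 + 15432 = 9675940/637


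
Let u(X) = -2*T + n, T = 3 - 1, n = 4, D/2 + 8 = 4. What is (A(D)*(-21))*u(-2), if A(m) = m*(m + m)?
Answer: 0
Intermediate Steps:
D = -8 (D = -16 + 2*4 = -16 + 8 = -8)
T = 2
A(m) = 2*m² (A(m) = m*(2*m) = 2*m²)
u(X) = 0 (u(X) = -2*2 + 4 = -4 + 4 = 0)
(A(D)*(-21))*u(-2) = ((2*(-8)²)*(-21))*0 = ((2*64)*(-21))*0 = (128*(-21))*0 = -2688*0 = 0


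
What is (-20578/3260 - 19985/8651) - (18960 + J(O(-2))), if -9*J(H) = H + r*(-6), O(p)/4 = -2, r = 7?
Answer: -2408016150901/126910170 ≈ -18974.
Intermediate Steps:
O(p) = -8 (O(p) = 4*(-2) = -8)
J(H) = 14/3 - H/9 (J(H) = -(H + 7*(-6))/9 = -(H - 42)/9 = -(-42 + H)/9 = 14/3 - H/9)
(-20578/3260 - 19985/8651) - (18960 + J(O(-2))) = (-20578/3260 - 19985/8651) - (18960 + (14/3 - ⅑*(-8))) = (-20578*1/3260 - 19985*1/8651) - (18960 + (14/3 + 8/9)) = (-10289/1630 - 19985/8651) - (18960 + 50/9) = -121585689/14101130 - 1*170690/9 = -121585689/14101130 - 170690/9 = -2408016150901/126910170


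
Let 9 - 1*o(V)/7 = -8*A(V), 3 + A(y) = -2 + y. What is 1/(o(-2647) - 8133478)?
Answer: -1/8281927 ≈ -1.2074e-7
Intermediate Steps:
A(y) = -5 + y (A(y) = -3 + (-2 + y) = -5 + y)
o(V) = -217 + 56*V (o(V) = 63 - (-56)*(-5 + V) = 63 - 7*(40 - 8*V) = 63 + (-280 + 56*V) = -217 + 56*V)
1/(o(-2647) - 8133478) = 1/((-217 + 56*(-2647)) - 8133478) = 1/((-217 - 148232) - 8133478) = 1/(-148449 - 8133478) = 1/(-8281927) = -1/8281927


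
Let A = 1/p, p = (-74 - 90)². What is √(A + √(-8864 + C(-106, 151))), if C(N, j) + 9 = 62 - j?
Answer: √(1 + 26896*I*√8962)/164 ≈ 6.88 + 6.88*I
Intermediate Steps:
C(N, j) = 53 - j (C(N, j) = -9 + (62 - j) = 53 - j)
p = 26896 (p = (-164)² = 26896)
A = 1/26896 ≈ 3.7180e-5
√(A + √(-8864 + C(-106, 151))) = √(1/26896 + √(-8864 + (53 - 1*151))) = √(1/26896 + √(-8864 + (53 - 151))) = √(1/26896 + √(-8864 - 98)) = √(1/26896 + √(-8962)) = √(1/26896 + I*√8962)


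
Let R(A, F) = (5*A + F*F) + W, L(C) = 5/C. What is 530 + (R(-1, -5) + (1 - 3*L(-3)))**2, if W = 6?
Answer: 1554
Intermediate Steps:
R(A, F) = 6 + F**2 + 5*A (R(A, F) = (5*A + F*F) + 6 = (5*A + F**2) + 6 = (F**2 + 5*A) + 6 = 6 + F**2 + 5*A)
530 + (R(-1, -5) + (1 - 3*L(-3)))**2 = 530 + ((6 + (-5)**2 + 5*(-1)) + (1 - 15/(-3)))**2 = 530 + ((6 + 25 - 5) + (1 - 15*(-1)/3))**2 = 530 + (26 + (1 - 3*(-5/3)))**2 = 530 + (26 + (1 + 5))**2 = 530 + (26 + 6)**2 = 530 + 32**2 = 530 + 1024 = 1554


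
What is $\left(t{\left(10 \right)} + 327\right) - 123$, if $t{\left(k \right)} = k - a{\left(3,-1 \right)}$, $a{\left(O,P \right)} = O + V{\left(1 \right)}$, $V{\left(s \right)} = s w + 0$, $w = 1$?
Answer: $210$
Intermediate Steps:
$V{\left(s \right)} = s$ ($V{\left(s \right)} = s 1 + 0 = s + 0 = s$)
$a{\left(O,P \right)} = 1 + O$ ($a{\left(O,P \right)} = O + 1 = 1 + O$)
$t{\left(k \right)} = -4 + k$ ($t{\left(k \right)} = k - \left(1 + 3\right) = k - 4 = -4 + k$)
$\left(t{\left(10 \right)} + 327\right) - 123 = \left(\left(-4 + 10\right) + 327\right) - 123 = \left(6 + 327\right) - 123 = 333 - 123 = 210$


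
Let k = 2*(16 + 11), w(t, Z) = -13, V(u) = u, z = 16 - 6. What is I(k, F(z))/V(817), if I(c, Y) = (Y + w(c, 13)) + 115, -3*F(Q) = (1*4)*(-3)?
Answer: 106/817 ≈ 0.12974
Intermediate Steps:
z = 10
k = 54 (k = 2*27 = 54)
F(Q) = 4 (F(Q) = -1*4*(-3)/3 = -4*(-3)/3 = -1/3*(-12) = 4)
I(c, Y) = 102 + Y (I(c, Y) = (Y - 13) + 115 = (-13 + Y) + 115 = 102 + Y)
I(k, F(z))/V(817) = (102 + 4)/817 = 106*(1/817) = 106/817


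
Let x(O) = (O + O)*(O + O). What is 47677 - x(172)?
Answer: -70659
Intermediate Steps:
x(O) = 4*O² (x(O) = (2*O)*(2*O) = 4*O²)
47677 - x(172) = 47677 - 4*172² = 47677 - 4*29584 = 47677 - 1*118336 = 47677 - 118336 = -70659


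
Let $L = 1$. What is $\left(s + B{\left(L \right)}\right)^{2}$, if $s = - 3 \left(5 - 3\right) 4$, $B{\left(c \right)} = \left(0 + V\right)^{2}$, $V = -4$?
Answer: $64$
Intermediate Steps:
$B{\left(c \right)} = 16$ ($B{\left(c \right)} = \left(0 - 4\right)^{2} = \left(-4\right)^{2} = 16$)
$s = -24$ ($s = - 3 \cdot 2 \cdot 4 = \left(-3\right) 8 = -24$)
$\left(s + B{\left(L \right)}\right)^{2} = \left(-24 + 16\right)^{2} = \left(-8\right)^{2} = 64$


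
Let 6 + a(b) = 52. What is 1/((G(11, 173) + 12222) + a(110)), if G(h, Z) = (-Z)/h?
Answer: 11/134775 ≈ 8.1618e-5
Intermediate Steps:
G(h, Z) = -Z/h
a(b) = 46 (a(b) = -6 + 52 = 46)
1/((G(11, 173) + 12222) + a(110)) = 1/((-1*173/11 + 12222) + 46) = 1/((-1*173*1/11 + 12222) + 46) = 1/((-173/11 + 12222) + 46) = 1/(134269/11 + 46) = 1/(134775/11) = 11/134775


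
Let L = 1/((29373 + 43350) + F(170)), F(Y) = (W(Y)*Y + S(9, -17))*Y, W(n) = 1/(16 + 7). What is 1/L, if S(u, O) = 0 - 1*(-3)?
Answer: 1713259/23 ≈ 74490.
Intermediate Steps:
W(n) = 1/23
S(u, O) = 3 (S(u, O) = 0 + 3 = 3)
F(Y) = Y*(3 + Y/23) (F(Y) = (Y/23 + 3)*Y = (3 + Y/23)*Y = Y*(3 + Y/23))
L = 23/1713259 (L = 1/((29373 + 43350) + (1/23)*170*(69 + 170)) = 1/(72723 + (1/23)*170*239) = 1/(72723 + 40630/23) = 1/(1713259/23) = 23/1713259 ≈ 1.3425e-5)
1/L = 1/(23/1713259) = 1713259/23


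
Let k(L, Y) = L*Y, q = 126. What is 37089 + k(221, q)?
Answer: 64935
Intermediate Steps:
37089 + k(221, q) = 37089 + 221*126 = 37089 + 27846 = 64935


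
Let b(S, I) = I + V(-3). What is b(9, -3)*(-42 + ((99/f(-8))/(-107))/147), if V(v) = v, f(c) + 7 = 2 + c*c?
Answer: 77953122/309337 ≈ 252.00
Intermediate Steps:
f(c) = -5 + c² (f(c) = -7 + (2 + c*c) = -7 + (2 + c²) = -5 + c²)
b(S, I) = -3 + I (b(S, I) = I - 3 = -3 + I)
b(9, -3)*(-42 + ((99/f(-8))/(-107))/147) = (-3 - 3)*(-42 + ((99/(-5 + (-8)²))/(-107))/147) = -6*(-42 + ((99/(-5 + 64))*(-1/107))*(1/147)) = -6*(-42 + ((99/59)*(-1/107))*(1/147)) = -6*(-42 - 99/6313*1/147) = -6*(-42 - 33/309337) = -6*(-12992187/309337) = 77953122/309337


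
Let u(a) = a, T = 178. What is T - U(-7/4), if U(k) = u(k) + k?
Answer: 363/2 ≈ 181.50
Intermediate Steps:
U(k) = 2*k (U(k) = k + k = 2*k)
T - U(-7/4) = 178 - 2*(-7/4) = 178 - 2*(-7*¼) = 178 - 2*(-7)/4 = 178 - 1*(-7/2) = 178 + 7/2 = 363/2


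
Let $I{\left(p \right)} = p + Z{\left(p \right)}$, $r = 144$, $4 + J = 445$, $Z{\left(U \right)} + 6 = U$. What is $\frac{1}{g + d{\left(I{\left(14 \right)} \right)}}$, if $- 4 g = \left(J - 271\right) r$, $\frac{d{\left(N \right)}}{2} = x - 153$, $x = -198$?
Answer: $- \frac{1}{6822} \approx -0.00014658$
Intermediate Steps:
$Z{\left(U \right)} = -6 + U$
$J = 441$ ($J = -4 + 445 = 441$)
$I{\left(p \right)} = -6 + 2 p$ ($I{\left(p \right)} = p + \left(-6 + p\right) = -6 + 2 p$)
$d{\left(N \right)} = -702$ ($d{\left(N \right)} = 2 \left(-198 - 153\right) = 2 \left(-351\right) = -702$)
$g = -6120$ ($g = - \frac{\left(441 - 271\right) 144}{4} = - \frac{170 \cdot 144}{4} = \left(- \frac{1}{4}\right) 24480 = -6120$)
$\frac{1}{g + d{\left(I{\left(14 \right)} \right)}} = \frac{1}{-6120 - 702} = \frac{1}{-6822} = - \frac{1}{6822}$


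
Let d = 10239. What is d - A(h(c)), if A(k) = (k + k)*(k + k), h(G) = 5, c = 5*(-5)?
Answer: 10139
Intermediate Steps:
c = -25
A(k) = 4*k² (A(k) = (2*k)*(2*k) = 4*k²)
d - A(h(c)) = 10239 - 4*5² = 10239 - 4*25 = 10239 - 1*100 = 10239 - 100 = 10139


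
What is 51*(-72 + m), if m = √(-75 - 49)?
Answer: -3672 + 102*I*√31 ≈ -3672.0 + 567.91*I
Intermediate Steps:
m = 2*I*√31 (m = √(-124) = 2*I*√31 ≈ 11.136*I)
51*(-72 + m) = 51*(-72 + 2*I*√31) = -3672 + 102*I*√31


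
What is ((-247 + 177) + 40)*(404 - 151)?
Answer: -7590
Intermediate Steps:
((-247 + 177) + 40)*(404 - 151) = (-70 + 40)*253 = -30*253 = -7590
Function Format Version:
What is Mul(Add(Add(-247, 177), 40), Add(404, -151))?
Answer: -7590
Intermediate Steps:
Mul(Add(Add(-247, 177), 40), Add(404, -151)) = Mul(Add(-70, 40), 253) = Mul(-30, 253) = -7590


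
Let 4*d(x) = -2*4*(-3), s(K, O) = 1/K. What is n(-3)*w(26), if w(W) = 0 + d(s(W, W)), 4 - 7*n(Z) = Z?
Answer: 6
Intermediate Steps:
n(Z) = 4/7 - Z/7
d(x) = 6 (d(x) = (-2*4*(-3))/4 = (-8*(-3))/4 = (¼)*24 = 6)
w(W) = 6 (w(W) = 0 + 6 = 6)
n(-3)*w(26) = (4/7 - ⅐*(-3))*6 = (4/7 + 3/7)*6 = 1*6 = 6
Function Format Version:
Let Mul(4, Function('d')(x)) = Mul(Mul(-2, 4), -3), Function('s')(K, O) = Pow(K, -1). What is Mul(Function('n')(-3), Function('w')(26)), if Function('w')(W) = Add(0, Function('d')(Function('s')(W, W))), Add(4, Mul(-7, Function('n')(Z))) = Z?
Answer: 6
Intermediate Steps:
Function('n')(Z) = Add(Rational(4, 7), Mul(Rational(-1, 7), Z))
Function('d')(x) = 6 (Function('d')(x) = Mul(Rational(1, 4), Mul(Mul(-2, 4), -3)) = Mul(Rational(1, 4), Mul(-8, -3)) = Mul(Rational(1, 4), 24) = 6)
Function('w')(W) = 6 (Function('w')(W) = Add(0, 6) = 6)
Mul(Function('n')(-3), Function('w')(26)) = Mul(Add(Rational(4, 7), Mul(Rational(-1, 7), -3)), 6) = Mul(Add(Rational(4, 7), Rational(3, 7)), 6) = Mul(1, 6) = 6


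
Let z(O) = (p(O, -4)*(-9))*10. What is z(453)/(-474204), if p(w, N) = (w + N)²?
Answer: 3024015/79034 ≈ 38.262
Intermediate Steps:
p(w, N) = (N + w)²
z(O) = -90*(-4 + O)² (z(O) = ((-4 + O)²*(-9))*10 = -9*(-4 + O)²*10 = -90*(-4 + O)²)
z(453)/(-474204) = -90*(-4 + 453)²/(-474204) = -90*449²*(-1/474204) = -90*201601*(-1/474204) = -18144090*(-1/474204) = 3024015/79034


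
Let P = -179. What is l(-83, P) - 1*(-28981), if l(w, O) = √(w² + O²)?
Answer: 28981 + √38930 ≈ 29178.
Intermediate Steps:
l(w, O) = √(O² + w²)
l(-83, P) - 1*(-28981) = √((-179)² + (-83)²) - 1*(-28981) = √(32041 + 6889) + 28981 = √38930 + 28981 = 28981 + √38930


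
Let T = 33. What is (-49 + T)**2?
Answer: 256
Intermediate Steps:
(-49 + T)**2 = (-49 + 33)**2 = (-16)**2 = 256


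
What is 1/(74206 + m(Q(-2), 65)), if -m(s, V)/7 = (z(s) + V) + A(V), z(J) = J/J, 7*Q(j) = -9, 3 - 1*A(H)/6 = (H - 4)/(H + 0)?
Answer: 65/4787732 ≈ 1.3576e-5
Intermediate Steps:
A(H) = 18 - 6*(-4 + H)/H (A(H) = 18 - 6*(H - 4)/(H + 0) = 18 - 6*(-4 + H)/H)
Q(j) = -9/7 (Q(j) = (1/7)*(-9) = -9/7)
z(J) = 1
m(s, V) = -91 - 168/V - 7*V (m(s, V) = -7*((1 + V) + (12 + 24/V)) = -7*(13 + V + 24/V) = -91 - 168/V - 7*V)
1/(74206 + m(Q(-2), 65)) = 1/(74206 + (-91 - 168/65 - 7*65)) = 1/(74206 + (-91 - 168*1/65 - 455)) = 1/(74206 + (-91 - 168/65 - 455)) = 1/(74206 - 35658/65) = 1/(4787732/65) = 65/4787732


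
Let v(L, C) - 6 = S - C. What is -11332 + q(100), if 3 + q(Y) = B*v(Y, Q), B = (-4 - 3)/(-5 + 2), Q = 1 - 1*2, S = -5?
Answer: -33991/3 ≈ -11330.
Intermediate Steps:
Q = -1 (Q = 1 - 2 = -1)
v(L, C) = 1 - C (v(L, C) = 6 + (-5 - C) = 1 - C)
B = 7/3 (B = -7/(-3) = -7*(-⅓) = 7/3 ≈ 2.3333)
q(Y) = 5/3 (q(Y) = -3 + 7*(1 - 1*(-1))/3 = -3 + 7*(1 + 1)/3 = -3 + (7/3)*2 = -3 + 14/3 = 5/3)
-11332 + q(100) = -11332 + 5/3 = -33991/3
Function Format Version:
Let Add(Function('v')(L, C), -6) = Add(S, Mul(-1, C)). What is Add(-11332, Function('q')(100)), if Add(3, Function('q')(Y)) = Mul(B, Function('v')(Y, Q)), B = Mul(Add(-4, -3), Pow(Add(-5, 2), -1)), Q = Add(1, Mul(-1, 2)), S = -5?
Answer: Rational(-33991, 3) ≈ -11330.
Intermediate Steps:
Q = -1 (Q = Add(1, -2) = -1)
Function('v')(L, C) = Add(1, Mul(-1, C)) (Function('v')(L, C) = Add(6, Add(-5, Mul(-1, C))) = Add(1, Mul(-1, C)))
B = Rational(7, 3) (B = Mul(-7, Pow(-3, -1)) = Mul(-7, Rational(-1, 3)) = Rational(7, 3) ≈ 2.3333)
Function('q')(Y) = Rational(5, 3) (Function('q')(Y) = Add(-3, Mul(Rational(7, 3), Add(1, Mul(-1, -1)))) = Add(-3, Mul(Rational(7, 3), Add(1, 1))) = Add(-3, Mul(Rational(7, 3), 2)) = Add(-3, Rational(14, 3)) = Rational(5, 3))
Add(-11332, Function('q')(100)) = Add(-11332, Rational(5, 3)) = Rational(-33991, 3)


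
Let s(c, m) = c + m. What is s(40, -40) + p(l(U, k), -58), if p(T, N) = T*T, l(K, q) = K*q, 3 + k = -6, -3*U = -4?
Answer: 144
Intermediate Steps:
U = 4/3 (U = -⅓*(-4) = 4/3 ≈ 1.3333)
k = -9 (k = -3 - 6 = -9)
p(T, N) = T²
s(40, -40) + p(l(U, k), -58) = (40 - 40) + ((4/3)*(-9))² = 0 + (-12)² = 0 + 144 = 144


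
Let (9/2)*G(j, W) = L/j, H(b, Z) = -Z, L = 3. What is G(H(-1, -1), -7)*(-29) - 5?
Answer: -73/3 ≈ -24.333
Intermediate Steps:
G(j, W) = 2/(3*j) (G(j, W) = 2*(3/j)/9 = 2/(3*j))
G(H(-1, -1), -7)*(-29) - 5 = (2/(3*((-1*(-1)))))*(-29) - 5 = ((⅔)/1)*(-29) - 5 = ((⅔)*1)*(-29) - 5 = (⅔)*(-29) - 5 = -58/3 - 5 = -73/3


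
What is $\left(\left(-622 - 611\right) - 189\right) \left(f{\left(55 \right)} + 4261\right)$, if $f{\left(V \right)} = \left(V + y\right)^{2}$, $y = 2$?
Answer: $-10679220$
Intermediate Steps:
$f{\left(V \right)} = \left(2 + V\right)^{2}$ ($f{\left(V \right)} = \left(V + 2\right)^{2} = \left(2 + V\right)^{2}$)
$\left(\left(-622 - 611\right) - 189\right) \left(f{\left(55 \right)} + 4261\right) = \left(\left(-622 - 611\right) - 189\right) \left(\left(2 + 55\right)^{2} + 4261\right) = \left(-1233 - 189\right) \left(57^{2} + 4261\right) = \left(-1233 - 189\right) \left(3249 + 4261\right) = \left(-1422\right) 7510 = -10679220$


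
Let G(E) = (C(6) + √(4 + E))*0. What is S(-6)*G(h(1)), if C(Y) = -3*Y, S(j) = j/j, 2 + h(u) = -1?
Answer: 0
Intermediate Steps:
h(u) = -3 (h(u) = -2 - 1 = -3)
S(j) = 1
G(E) = 0 (G(E) = (-3*6 + √(4 + E))*0 = (-18 + √(4 + E))*0 = 0)
S(-6)*G(h(1)) = 1*0 = 0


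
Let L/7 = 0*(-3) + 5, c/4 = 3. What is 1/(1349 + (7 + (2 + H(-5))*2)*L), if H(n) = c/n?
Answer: 1/1566 ≈ 0.00063857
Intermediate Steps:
c = 12 (c = 4*3 = 12)
H(n) = 12/n
L = 35 (L = 7*(0*(-3) + 5) = 7*(0 + 5) = 7*5 = 35)
1/(1349 + (7 + (2 + H(-5))*2)*L) = 1/(1349 + (7 + (2 + 12/(-5))*2)*35) = 1/(1349 + (7 + (2 + 12*(-⅕))*2)*35) = 1/(1349 + (7 + (2 - 12/5)*2)*35) = 1/(1349 + (7 - ⅖*2)*35) = 1/(1349 + (7 - ⅘)*35) = 1/(1349 + (31/5)*35) = 1/(1349 + 217) = 1/1566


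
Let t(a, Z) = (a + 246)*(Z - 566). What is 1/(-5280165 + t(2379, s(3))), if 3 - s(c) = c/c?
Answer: -1/6760665 ≈ -1.4791e-7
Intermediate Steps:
s(c) = 2 (s(c) = 3 - c/c = 3 - 1*1 = 3 - 1 = 2)
t(a, Z) = (-566 + Z)*(246 + a) (t(a, Z) = (246 + a)*(-566 + Z) = (-566 + Z)*(246 + a))
1/(-5280165 + t(2379, s(3))) = 1/(-5280165 + (-139236 - 566*2379 + 246*2 + 2*2379)) = 1/(-5280165 + (-139236 - 1346514 + 492 + 4758)) = 1/(-5280165 - 1480500) = 1/(-6760665) = -1/6760665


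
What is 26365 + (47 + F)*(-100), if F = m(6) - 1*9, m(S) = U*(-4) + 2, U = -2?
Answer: 21565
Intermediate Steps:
m(S) = 10 (m(S) = -2*(-4) + 2 = 8 + 2 = 10)
F = 1 (F = 10 - 1*9 = 10 - 9 = 1)
26365 + (47 + F)*(-100) = 26365 + (47 + 1)*(-100) = 26365 + 48*(-100) = 26365 - 4800 = 21565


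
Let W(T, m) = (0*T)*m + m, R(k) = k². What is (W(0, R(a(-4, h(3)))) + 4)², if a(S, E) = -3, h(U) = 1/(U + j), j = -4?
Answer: 169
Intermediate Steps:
h(U) = 1/(-4 + U) (h(U) = 1/(U - 4) = 1/(-4 + U))
W(T, m) = m (W(T, m) = 0*m + m = 0 + m = m)
(W(0, R(a(-4, h(3)))) + 4)² = ((-3)² + 4)² = (9 + 4)² = 13² = 169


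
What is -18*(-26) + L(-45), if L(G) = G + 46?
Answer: 469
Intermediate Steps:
L(G) = 46 + G
-18*(-26) + L(-45) = -18*(-26) + (46 - 45) = 468 + 1 = 469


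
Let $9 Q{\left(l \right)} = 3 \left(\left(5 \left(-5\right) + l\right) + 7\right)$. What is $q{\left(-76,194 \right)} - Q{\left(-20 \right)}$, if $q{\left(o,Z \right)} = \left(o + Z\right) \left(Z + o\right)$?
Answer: $\frac{41810}{3} \approx 13937.0$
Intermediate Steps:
$Q{\left(l \right)} = -6 + \frac{l}{3}$ ($Q{\left(l \right)} = \frac{3 \left(\left(5 \left(-5\right) + l\right) + 7\right)}{9} = \frac{3 \left(\left(-25 + l\right) + 7\right)}{9} = \frac{3 \left(-18 + l\right)}{9} = \frac{-54 + 3 l}{9} = -6 + \frac{l}{3}$)
$q{\left(o,Z \right)} = \left(Z + o\right)^{2}$ ($q{\left(o,Z \right)} = \left(Z + o\right) \left(Z + o\right) = \left(Z + o\right)^{2}$)
$q{\left(-76,194 \right)} - Q{\left(-20 \right)} = \left(194 - 76\right)^{2} - \left(-6 + \frac{1}{3} \left(-20\right)\right) = 118^{2} - \left(-6 - \frac{20}{3}\right) = 13924 - - \frac{38}{3} = 13924 + \frac{38}{3} = \frac{41810}{3}$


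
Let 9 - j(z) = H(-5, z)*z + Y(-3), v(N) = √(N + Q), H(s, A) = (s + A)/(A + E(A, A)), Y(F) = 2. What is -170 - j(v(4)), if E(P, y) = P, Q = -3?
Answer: -179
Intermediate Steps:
H(s, A) = (A + s)/(2*A) (H(s, A) = (s + A)/(A + A) = (A + s)/((2*A)) = (A + s)*(1/(2*A)) = (A + s)/(2*A))
v(N) = √(-3 + N) (v(N) = √(N - 3) = √(-3 + N))
j(z) = 19/2 - z/2 (j(z) = 9 - (((z - 5)/(2*z))*z + 2) = 9 - (((-5 + z)/(2*z))*z + 2) = 9 - ((-5/2 + z/2) + 2) = 9 - (-½ + z/2) = 9 + (½ - z/2) = 19/2 - z/2)
-170 - j(v(4)) = -170 - (19/2 - √(-3 + 4)/2) = -170 - (19/2 - √1/2) = -170 - (19/2 - ½*1) = -170 - (19/2 - ½) = -170 - 1*9 = -170 - 9 = -179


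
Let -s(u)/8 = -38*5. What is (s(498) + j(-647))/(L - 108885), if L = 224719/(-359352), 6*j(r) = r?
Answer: -16369836/1262202169 ≈ -0.012969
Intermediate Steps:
j(r) = r/6
L = -7249/11592 (L = 224719*(-1/359352) = -7249/11592 ≈ -0.62535)
s(u) = 1520 (s(u) = -(-304)*5 = -8*(-190) = 1520)
(s(498) + j(-647))/(L - 108885) = (1520 + (⅙)*(-647))/(-7249/11592 - 108885) = (1520 - 647/6)/(-1262202169/11592) = (8473/6)*(-11592/1262202169) = -16369836/1262202169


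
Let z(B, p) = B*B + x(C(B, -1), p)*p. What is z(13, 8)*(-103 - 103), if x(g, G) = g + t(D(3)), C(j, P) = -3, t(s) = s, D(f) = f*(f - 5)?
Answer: -19982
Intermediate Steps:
D(f) = f*(-5 + f)
x(g, G) = -6 + g (x(g, G) = g + 3*(-5 + 3) = g + 3*(-2) = g - 6 = -6 + g)
z(B, p) = B**2 - 9*p (z(B, p) = B*B + (-6 - 3)*p = B**2 - 9*p)
z(13, 8)*(-103 - 103) = (13**2 - 9*8)*(-103 - 103) = (169 - 72)*(-206) = 97*(-206) = -19982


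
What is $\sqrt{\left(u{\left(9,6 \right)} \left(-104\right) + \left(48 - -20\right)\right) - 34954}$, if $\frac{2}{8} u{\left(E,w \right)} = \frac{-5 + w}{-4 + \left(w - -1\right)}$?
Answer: $\frac{i \sqrt{315222}}{3} \approx 187.15 i$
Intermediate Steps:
$u{\left(E,w \right)} = \frac{4 \left(-5 + w\right)}{-3 + w}$ ($u{\left(E,w \right)} = 4 \frac{-5 + w}{-4 + \left(w - -1\right)} = 4 \frac{-5 + w}{-4 + \left(w + 1\right)} = 4 \frac{-5 + w}{-4 + \left(1 + w\right)} = 4 \frac{-5 + w}{-3 + w} = \frac{4 \left(-5 + w\right)}{-3 + w}$)
$\sqrt{\left(u{\left(9,6 \right)} \left(-104\right) + \left(48 - -20\right)\right) - 34954} = \sqrt{\left(\frac{4 \left(-5 + 6\right)}{-3 + 6} \left(-104\right) + \left(48 - -20\right)\right) - 34954} = \sqrt{\left(4 \cdot \frac{1}{3} \cdot 1 \left(-104\right) + \left(48 + 20\right)\right) - 34954} = \sqrt{\left(4 \cdot \frac{1}{3} \cdot 1 \left(-104\right) + 68\right) - 34954} = \sqrt{\left(\frac{4}{3} \left(-104\right) + 68\right) - 34954} = \sqrt{\left(- \frac{416}{3} + 68\right) - 34954} = \sqrt{- \frac{212}{3} - 34954} = \sqrt{- \frac{105074}{3}} = \frac{i \sqrt{315222}}{3}$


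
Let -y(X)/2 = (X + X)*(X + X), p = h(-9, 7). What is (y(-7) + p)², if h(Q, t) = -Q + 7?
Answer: 141376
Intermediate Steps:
h(Q, t) = 7 - Q
p = 16 (p = 7 - 1*(-9) = 7 + 9 = 16)
y(X) = -8*X² (y(X) = -2*(X + X)*(X + X) = -2*2*X*2*X = -8*X²)
(y(-7) + p)² = (-8*(-7)² + 16)² = (-8*49 + 16)² = (-392 + 16)² = (-376)² = 141376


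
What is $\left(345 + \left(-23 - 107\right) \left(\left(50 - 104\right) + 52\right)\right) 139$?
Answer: $84095$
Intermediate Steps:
$\left(345 + \left(-23 - 107\right) \left(\left(50 - 104\right) + 52\right)\right) 139 = \left(345 - 130 \left(\left(50 - 104\right) + 52\right)\right) 139 = \left(345 - 130 \left(-54 + 52\right)\right) 139 = \left(345 - -260\right) 139 = \left(345 + 260\right) 139 = 605 \cdot 139 = 84095$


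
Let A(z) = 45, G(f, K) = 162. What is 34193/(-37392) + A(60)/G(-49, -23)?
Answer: -71419/112176 ≈ -0.63667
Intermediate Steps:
34193/(-37392) + A(60)/G(-49, -23) = 34193/(-37392) + 45/162 = 34193*(-1/37392) + 45*(1/162) = -34193/37392 + 5/18 = -71419/112176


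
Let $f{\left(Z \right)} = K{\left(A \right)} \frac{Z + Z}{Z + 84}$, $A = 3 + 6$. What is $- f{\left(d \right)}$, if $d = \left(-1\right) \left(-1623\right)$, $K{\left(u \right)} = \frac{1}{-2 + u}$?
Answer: $- \frac{1082}{3983} \approx -0.27165$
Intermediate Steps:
$A = 9$
$d = 1623$
$f{\left(Z \right)} = \frac{2 Z}{7 \left(84 + Z\right)}$ ($f{\left(Z \right)} = \frac{\left(Z + Z\right) \frac{1}{Z + 84}}{-2 + 9} = \frac{2 Z \frac{1}{84 + Z}}{7} = \frac{2 Z}{7 \left(84 + Z\right)}$)
$- f{\left(d \right)} = - \frac{2 \cdot 1623}{7 \left(84 + 1623\right)} = - \frac{2 \cdot 1623}{7 \cdot 1707} = \left(-1\right) \frac{1082}{3983} = - \frac{1082}{3983}$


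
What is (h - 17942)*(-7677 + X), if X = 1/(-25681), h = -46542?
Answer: 12713216502392/25681 ≈ 4.9504e+8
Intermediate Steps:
X = -1/25681 ≈ -3.8939e-5
(h - 17942)*(-7677 + X) = (-46542 - 17942)*(-7677 - 1/25681) = -64484*(-197153038/25681) = 12713216502392/25681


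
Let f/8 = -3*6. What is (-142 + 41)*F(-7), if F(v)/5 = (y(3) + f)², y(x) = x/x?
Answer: -10326745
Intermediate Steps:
f = -144 (f = 8*(-3*6) = 8*(-18) = -144)
y(x) = 1
F(v) = 102245 (F(v) = 5*(1 - 144)² = 5*(-143)² = 5*20449 = 102245)
(-142 + 41)*F(-7) = (-142 + 41)*102245 = -101*102245 = -10326745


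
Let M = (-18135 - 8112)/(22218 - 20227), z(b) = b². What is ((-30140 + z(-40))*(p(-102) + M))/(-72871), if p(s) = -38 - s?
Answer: 2887591580/145086161 ≈ 19.903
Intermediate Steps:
M = -26247/1991 ≈ -13.183
((-30140 + z(-40))*(p(-102) + M))/(-72871) = ((-30140 + (-40)²)*((-38 - 1*(-102)) - 26247/1991))/(-72871) = ((-30140 + 1600)*((-38 + 102) - 26247/1991))*(-1/72871) = -28540*(64 - 26247/1991)*(-1/72871) = -28540*101177/1991*(-1/72871) = -2887591580/1991*(-1/72871) = 2887591580/145086161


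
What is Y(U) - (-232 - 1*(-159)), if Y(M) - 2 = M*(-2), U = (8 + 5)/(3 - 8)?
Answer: 401/5 ≈ 80.200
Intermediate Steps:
U = -13/5 (U = 13/(-5) = 13*(-1/5) = -13/5 ≈ -2.6000)
Y(M) = 2 - 2*M (Y(M) = 2 + M*(-2) = 2 - 2*M)
Y(U) - (-232 - 1*(-159)) = (2 - 2*(-13/5)) - (-232 - 1*(-159)) = (2 + 26/5) - (-232 + 159) = 36/5 - 1*(-73) = 36/5 + 73 = 401/5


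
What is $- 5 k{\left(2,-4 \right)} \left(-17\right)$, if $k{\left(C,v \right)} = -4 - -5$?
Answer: $85$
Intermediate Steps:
$k{\left(C,v \right)} = 1$ ($k{\left(C,v \right)} = -4 + 5 = 1$)
$- 5 k{\left(2,-4 \right)} \left(-17\right) = \left(-5\right) 1 \left(-17\right) = \left(-5\right) \left(-17\right) = 85$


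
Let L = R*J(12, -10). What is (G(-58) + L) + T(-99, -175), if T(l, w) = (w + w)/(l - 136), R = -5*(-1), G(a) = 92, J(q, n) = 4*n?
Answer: -5006/47 ≈ -106.51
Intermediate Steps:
R = 5
L = -200 (L = 5*(4*(-10)) = 5*(-40) = -200)
T(l, w) = 2*w/(-136 + l) (T(l, w) = (2*w)/(-136 + l) = 2*w/(-136 + l))
(G(-58) + L) + T(-99, -175) = (92 - 200) + 2*(-175)/(-136 - 99) = -108 + 2*(-175)/(-235) = -108 + 2*(-175)*(-1/235) = -108 + 70/47 = -5006/47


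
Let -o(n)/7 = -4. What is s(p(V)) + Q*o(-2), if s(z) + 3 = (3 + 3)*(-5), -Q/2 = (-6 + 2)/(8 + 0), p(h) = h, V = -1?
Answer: -5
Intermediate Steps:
o(n) = 28 (o(n) = -7*(-4) = 28)
Q = 1 (Q = -2*(-6 + 2)/(8 + 0) = -(-8)/8 = -2*(-½) = 1)
s(z) = -33 (s(z) = -3 + (3 + 3)*(-5) = -3 + 6*(-5) = -3 - 30 = -33)
s(p(V)) + Q*o(-2) = -33 + 1*28 = -33 + 28 = -5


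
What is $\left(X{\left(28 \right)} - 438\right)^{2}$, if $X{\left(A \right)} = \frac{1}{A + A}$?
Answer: $\frac{601573729}{3136} \approx 1.9183 \cdot 10^{5}$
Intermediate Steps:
$X{\left(A \right)} = \frac{1}{2 A}$
$\left(X{\left(28 \right)} - 438\right)^{2} = \left(\frac{1}{2 \cdot 28} - 438\right)^{2} = \left(\frac{1}{2} \cdot \frac{1}{28} - 438\right)^{2} = \left(\frac{1}{56} - 438\right)^{2} = \left(- \frac{24527}{56}\right)^{2} = \frac{601573729}{3136}$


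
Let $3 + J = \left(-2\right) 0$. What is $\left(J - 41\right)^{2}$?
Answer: $1936$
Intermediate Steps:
$J = -3$ ($J = -3 - 0 = -3 + 0 = -3$)
$\left(J - 41\right)^{2} = \left(-3 - 41\right)^{2} = \left(-44\right)^{2} = 1936$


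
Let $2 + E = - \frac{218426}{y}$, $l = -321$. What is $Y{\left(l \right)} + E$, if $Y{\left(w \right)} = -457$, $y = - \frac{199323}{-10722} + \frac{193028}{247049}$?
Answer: $- \frac{18246425926205}{1554914971} \approx -11735.0$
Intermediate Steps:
$y = \frac{1554914971}{80268466}$ ($y = \left(-199323\right) \left(- \frac{1}{10722}\right) + 193028 \cdot \frac{1}{247049} = \frac{66441}{3574} + \frac{17548}{22459} = \frac{1554914971}{80268466} \approx 19.371$)
$E = - \frac{17535829784458}{1554914971}$ ($E = -2 - \frac{218426}{\frac{1554914971}{80268466}} = -2 - \frac{17532719954516}{1554914971} = - \frac{17535829784458}{1554914971} \approx -11278.0$)
$Y{\left(l \right)} + E = -457 - \frac{17535829784458}{1554914971} = - \frac{18246425926205}{1554914971}$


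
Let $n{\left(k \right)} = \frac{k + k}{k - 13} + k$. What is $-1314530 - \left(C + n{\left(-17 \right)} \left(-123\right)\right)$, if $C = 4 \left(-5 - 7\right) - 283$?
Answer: $- \frac{6580753}{5} \approx -1.3162 \cdot 10^{6}$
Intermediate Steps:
$C = -331$ ($C = 4 \left(-12\right) - 283 = -48 - 283 = -331$)
$n{\left(k \right)} = k + \frac{2 k}{-13 + k}$ ($n{\left(k \right)} = \frac{2 k}{-13 + k} + k = k + \frac{2 k}{-13 + k}$)
$-1314530 - \left(C + n{\left(-17 \right)} \left(-123\right)\right) = -1314530 - \left(-331 + - \frac{17 \left(-11 - 17\right)}{-13 - 17} \left(-123\right)\right) = -1314530 - \left(-331 + \left(-17\right) \frac{1}{-30} \left(-28\right) \left(-123\right)\right) = -1314530 - \left(-331 + \left(-17\right) \left(- \frac{1}{30}\right) \left(-28\right) \left(-123\right)\right) = -1314530 - \left(-331 - - \frac{9758}{5}\right) = -1314530 - \left(-331 + \frac{9758}{5}\right) = -1314530 - \frac{8103}{5} = - \frac{6580753}{5}$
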